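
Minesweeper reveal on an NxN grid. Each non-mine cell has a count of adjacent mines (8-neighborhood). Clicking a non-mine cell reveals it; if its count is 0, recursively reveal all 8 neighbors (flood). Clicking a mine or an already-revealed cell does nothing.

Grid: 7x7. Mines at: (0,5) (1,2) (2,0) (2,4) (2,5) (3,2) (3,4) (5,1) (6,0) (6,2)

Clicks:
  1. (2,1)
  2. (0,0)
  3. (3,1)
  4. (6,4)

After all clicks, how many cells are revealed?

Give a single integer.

Click 1 (2,1) count=3: revealed 1 new [(2,1)] -> total=1
Click 2 (0,0) count=0: revealed 4 new [(0,0) (0,1) (1,0) (1,1)] -> total=5
Click 3 (3,1) count=2: revealed 1 new [(3,1)] -> total=6
Click 4 (6,4) count=0: revealed 14 new [(3,5) (3,6) (4,3) (4,4) (4,5) (4,6) (5,3) (5,4) (5,5) (5,6) (6,3) (6,4) (6,5) (6,6)] -> total=20

Answer: 20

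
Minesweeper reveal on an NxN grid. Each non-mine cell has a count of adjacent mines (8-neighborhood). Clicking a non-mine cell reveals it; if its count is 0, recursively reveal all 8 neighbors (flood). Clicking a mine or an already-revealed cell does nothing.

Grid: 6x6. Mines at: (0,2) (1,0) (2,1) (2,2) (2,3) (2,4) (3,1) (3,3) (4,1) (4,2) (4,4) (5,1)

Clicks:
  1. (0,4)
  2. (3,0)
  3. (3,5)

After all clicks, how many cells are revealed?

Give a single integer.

Answer: 8

Derivation:
Click 1 (0,4) count=0: revealed 6 new [(0,3) (0,4) (0,5) (1,3) (1,4) (1,5)] -> total=6
Click 2 (3,0) count=3: revealed 1 new [(3,0)] -> total=7
Click 3 (3,5) count=2: revealed 1 new [(3,5)] -> total=8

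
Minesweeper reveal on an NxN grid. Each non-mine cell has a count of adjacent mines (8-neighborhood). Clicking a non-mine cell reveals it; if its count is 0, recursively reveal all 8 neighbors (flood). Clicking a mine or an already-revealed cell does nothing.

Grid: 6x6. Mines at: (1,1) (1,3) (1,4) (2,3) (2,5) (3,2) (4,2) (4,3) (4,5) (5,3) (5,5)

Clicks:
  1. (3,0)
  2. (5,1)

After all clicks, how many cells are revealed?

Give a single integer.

Click 1 (3,0) count=0: revealed 8 new [(2,0) (2,1) (3,0) (3,1) (4,0) (4,1) (5,0) (5,1)] -> total=8
Click 2 (5,1) count=1: revealed 0 new [(none)] -> total=8

Answer: 8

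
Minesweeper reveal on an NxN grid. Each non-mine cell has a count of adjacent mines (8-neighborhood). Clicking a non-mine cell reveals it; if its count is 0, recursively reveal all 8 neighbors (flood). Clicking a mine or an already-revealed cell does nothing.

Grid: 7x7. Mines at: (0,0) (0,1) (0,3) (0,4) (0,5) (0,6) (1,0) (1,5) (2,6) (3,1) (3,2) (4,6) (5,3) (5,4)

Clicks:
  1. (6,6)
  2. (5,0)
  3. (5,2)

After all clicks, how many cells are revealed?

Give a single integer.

Click 1 (6,6) count=0: revealed 4 new [(5,5) (5,6) (6,5) (6,6)] -> total=4
Click 2 (5,0) count=0: revealed 9 new [(4,0) (4,1) (4,2) (5,0) (5,1) (5,2) (6,0) (6,1) (6,2)] -> total=13
Click 3 (5,2) count=1: revealed 0 new [(none)] -> total=13

Answer: 13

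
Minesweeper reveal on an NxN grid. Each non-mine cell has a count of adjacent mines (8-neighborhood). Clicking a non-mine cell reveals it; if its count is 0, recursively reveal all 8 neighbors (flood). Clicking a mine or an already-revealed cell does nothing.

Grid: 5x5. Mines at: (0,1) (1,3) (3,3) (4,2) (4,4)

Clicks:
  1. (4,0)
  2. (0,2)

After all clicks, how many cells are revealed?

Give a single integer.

Click 1 (4,0) count=0: revealed 11 new [(1,0) (1,1) (1,2) (2,0) (2,1) (2,2) (3,0) (3,1) (3,2) (4,0) (4,1)] -> total=11
Click 2 (0,2) count=2: revealed 1 new [(0,2)] -> total=12

Answer: 12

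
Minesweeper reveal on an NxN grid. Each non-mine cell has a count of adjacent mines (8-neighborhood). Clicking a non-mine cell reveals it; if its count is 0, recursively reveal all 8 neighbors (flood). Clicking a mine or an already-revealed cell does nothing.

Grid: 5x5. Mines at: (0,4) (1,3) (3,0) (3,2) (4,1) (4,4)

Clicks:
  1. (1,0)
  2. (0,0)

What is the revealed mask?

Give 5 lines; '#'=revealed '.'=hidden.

Answer: ###..
###..
###..
.....
.....

Derivation:
Click 1 (1,0) count=0: revealed 9 new [(0,0) (0,1) (0,2) (1,0) (1,1) (1,2) (2,0) (2,1) (2,2)] -> total=9
Click 2 (0,0) count=0: revealed 0 new [(none)] -> total=9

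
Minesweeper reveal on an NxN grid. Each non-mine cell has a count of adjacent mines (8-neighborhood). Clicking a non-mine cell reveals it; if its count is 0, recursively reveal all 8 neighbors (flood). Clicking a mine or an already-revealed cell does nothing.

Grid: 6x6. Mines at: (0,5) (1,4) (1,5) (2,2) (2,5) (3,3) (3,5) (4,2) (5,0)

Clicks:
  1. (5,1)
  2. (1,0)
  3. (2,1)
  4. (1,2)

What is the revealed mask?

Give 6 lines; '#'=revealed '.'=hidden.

Click 1 (5,1) count=2: revealed 1 new [(5,1)] -> total=1
Click 2 (1,0) count=0: revealed 14 new [(0,0) (0,1) (0,2) (0,3) (1,0) (1,1) (1,2) (1,3) (2,0) (2,1) (3,0) (3,1) (4,0) (4,1)] -> total=15
Click 3 (2,1) count=1: revealed 0 new [(none)] -> total=15
Click 4 (1,2) count=1: revealed 0 new [(none)] -> total=15

Answer: ####..
####..
##....
##....
##....
.#....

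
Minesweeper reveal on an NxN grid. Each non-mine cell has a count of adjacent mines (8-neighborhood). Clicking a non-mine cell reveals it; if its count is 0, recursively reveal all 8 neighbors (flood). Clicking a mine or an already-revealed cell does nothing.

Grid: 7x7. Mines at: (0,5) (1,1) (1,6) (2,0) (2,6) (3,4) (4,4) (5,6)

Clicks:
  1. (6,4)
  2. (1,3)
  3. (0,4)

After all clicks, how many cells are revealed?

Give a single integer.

Click 1 (6,4) count=0: revealed 23 new [(2,1) (2,2) (2,3) (3,0) (3,1) (3,2) (3,3) (4,0) (4,1) (4,2) (4,3) (5,0) (5,1) (5,2) (5,3) (5,4) (5,5) (6,0) (6,1) (6,2) (6,3) (6,4) (6,5)] -> total=23
Click 2 (1,3) count=0: revealed 7 new [(0,2) (0,3) (0,4) (1,2) (1,3) (1,4) (2,4)] -> total=30
Click 3 (0,4) count=1: revealed 0 new [(none)] -> total=30

Answer: 30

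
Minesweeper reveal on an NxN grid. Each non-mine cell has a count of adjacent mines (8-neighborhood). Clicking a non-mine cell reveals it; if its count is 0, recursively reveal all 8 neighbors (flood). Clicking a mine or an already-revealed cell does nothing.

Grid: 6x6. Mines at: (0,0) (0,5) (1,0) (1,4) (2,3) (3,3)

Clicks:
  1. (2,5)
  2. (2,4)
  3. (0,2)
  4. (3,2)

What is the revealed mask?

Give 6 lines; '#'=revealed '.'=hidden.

Answer: .###..
.###..
....##
..#...
......
......

Derivation:
Click 1 (2,5) count=1: revealed 1 new [(2,5)] -> total=1
Click 2 (2,4) count=3: revealed 1 new [(2,4)] -> total=2
Click 3 (0,2) count=0: revealed 6 new [(0,1) (0,2) (0,3) (1,1) (1,2) (1,3)] -> total=8
Click 4 (3,2) count=2: revealed 1 new [(3,2)] -> total=9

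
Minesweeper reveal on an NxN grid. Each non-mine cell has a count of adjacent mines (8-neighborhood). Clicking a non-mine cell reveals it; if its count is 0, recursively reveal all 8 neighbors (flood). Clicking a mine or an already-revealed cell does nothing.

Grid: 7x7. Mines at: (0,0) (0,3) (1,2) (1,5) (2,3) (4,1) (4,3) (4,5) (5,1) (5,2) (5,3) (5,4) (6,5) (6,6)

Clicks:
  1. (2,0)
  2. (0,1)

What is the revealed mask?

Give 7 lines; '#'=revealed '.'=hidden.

Click 1 (2,0) count=0: revealed 6 new [(1,0) (1,1) (2,0) (2,1) (3,0) (3,1)] -> total=6
Click 2 (0,1) count=2: revealed 1 new [(0,1)] -> total=7

Answer: .#.....
##.....
##.....
##.....
.......
.......
.......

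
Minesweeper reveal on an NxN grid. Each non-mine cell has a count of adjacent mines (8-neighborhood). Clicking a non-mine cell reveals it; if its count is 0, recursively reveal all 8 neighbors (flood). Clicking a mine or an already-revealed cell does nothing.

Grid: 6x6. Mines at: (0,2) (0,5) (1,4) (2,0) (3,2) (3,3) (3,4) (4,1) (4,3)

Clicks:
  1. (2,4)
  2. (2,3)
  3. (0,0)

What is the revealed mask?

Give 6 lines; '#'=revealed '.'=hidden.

Answer: ##....
##....
...##.
......
......
......

Derivation:
Click 1 (2,4) count=3: revealed 1 new [(2,4)] -> total=1
Click 2 (2,3) count=4: revealed 1 new [(2,3)] -> total=2
Click 3 (0,0) count=0: revealed 4 new [(0,0) (0,1) (1,0) (1,1)] -> total=6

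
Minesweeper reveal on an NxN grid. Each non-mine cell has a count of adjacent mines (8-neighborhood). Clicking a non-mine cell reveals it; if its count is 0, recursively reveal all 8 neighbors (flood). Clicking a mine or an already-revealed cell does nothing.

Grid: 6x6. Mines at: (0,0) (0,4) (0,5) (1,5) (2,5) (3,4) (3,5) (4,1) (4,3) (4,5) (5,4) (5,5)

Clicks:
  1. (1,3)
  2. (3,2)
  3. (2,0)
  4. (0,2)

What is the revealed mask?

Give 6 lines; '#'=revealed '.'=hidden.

Answer: .###..
####..
####..
####..
......
......

Derivation:
Click 1 (1,3) count=1: revealed 1 new [(1,3)] -> total=1
Click 2 (3,2) count=2: revealed 1 new [(3,2)] -> total=2
Click 3 (2,0) count=0: revealed 13 new [(0,1) (0,2) (0,3) (1,0) (1,1) (1,2) (2,0) (2,1) (2,2) (2,3) (3,0) (3,1) (3,3)] -> total=15
Click 4 (0,2) count=0: revealed 0 new [(none)] -> total=15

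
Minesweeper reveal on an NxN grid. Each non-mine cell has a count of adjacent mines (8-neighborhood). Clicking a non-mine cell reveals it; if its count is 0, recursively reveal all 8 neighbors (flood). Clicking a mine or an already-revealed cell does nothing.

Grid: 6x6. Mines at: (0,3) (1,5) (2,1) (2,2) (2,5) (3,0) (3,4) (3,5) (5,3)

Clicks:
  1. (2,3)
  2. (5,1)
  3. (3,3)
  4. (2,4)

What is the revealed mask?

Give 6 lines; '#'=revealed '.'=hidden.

Click 1 (2,3) count=2: revealed 1 new [(2,3)] -> total=1
Click 2 (5,1) count=0: revealed 6 new [(4,0) (4,1) (4,2) (5,0) (5,1) (5,2)] -> total=7
Click 3 (3,3) count=2: revealed 1 new [(3,3)] -> total=8
Click 4 (2,4) count=4: revealed 1 new [(2,4)] -> total=9

Answer: ......
......
...##.
...#..
###...
###...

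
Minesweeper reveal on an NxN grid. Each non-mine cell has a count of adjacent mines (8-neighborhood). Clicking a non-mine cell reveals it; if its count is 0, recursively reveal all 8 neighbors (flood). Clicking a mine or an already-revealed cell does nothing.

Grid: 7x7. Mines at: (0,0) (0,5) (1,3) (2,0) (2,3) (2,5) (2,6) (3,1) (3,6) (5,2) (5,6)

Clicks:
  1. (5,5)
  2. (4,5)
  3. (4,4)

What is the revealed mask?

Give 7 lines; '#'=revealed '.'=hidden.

Click 1 (5,5) count=1: revealed 1 new [(5,5)] -> total=1
Click 2 (4,5) count=2: revealed 1 new [(4,5)] -> total=2
Click 3 (4,4) count=0: revealed 10 new [(3,3) (3,4) (3,5) (4,3) (4,4) (5,3) (5,4) (6,3) (6,4) (6,5)] -> total=12

Answer: .......
.......
.......
...###.
...###.
...###.
...###.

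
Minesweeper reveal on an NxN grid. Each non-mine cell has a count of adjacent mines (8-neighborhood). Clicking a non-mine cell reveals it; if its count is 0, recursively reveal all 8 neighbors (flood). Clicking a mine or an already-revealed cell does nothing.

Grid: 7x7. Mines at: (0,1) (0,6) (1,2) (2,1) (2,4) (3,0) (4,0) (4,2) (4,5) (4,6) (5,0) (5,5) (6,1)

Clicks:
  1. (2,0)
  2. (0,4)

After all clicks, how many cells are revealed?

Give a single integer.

Click 1 (2,0) count=2: revealed 1 new [(2,0)] -> total=1
Click 2 (0,4) count=0: revealed 6 new [(0,3) (0,4) (0,5) (1,3) (1,4) (1,5)] -> total=7

Answer: 7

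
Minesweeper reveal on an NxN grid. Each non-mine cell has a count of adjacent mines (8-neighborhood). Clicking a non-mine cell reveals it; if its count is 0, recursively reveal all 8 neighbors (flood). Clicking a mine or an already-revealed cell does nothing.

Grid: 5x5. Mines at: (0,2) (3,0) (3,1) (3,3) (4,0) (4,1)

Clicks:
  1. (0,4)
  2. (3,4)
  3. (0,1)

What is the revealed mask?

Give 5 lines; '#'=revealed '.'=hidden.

Answer: .#.##
...##
...##
....#
.....

Derivation:
Click 1 (0,4) count=0: revealed 6 new [(0,3) (0,4) (1,3) (1,4) (2,3) (2,4)] -> total=6
Click 2 (3,4) count=1: revealed 1 new [(3,4)] -> total=7
Click 3 (0,1) count=1: revealed 1 new [(0,1)] -> total=8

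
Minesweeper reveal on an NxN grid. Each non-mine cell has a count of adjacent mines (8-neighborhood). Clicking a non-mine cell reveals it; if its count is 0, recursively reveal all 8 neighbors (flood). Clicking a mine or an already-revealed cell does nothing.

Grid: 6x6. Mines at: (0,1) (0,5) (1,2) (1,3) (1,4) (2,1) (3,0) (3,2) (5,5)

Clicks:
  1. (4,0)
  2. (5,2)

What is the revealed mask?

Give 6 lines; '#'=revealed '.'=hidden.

Click 1 (4,0) count=1: revealed 1 new [(4,0)] -> total=1
Click 2 (5,2) count=0: revealed 9 new [(4,1) (4,2) (4,3) (4,4) (5,0) (5,1) (5,2) (5,3) (5,4)] -> total=10

Answer: ......
......
......
......
#####.
#####.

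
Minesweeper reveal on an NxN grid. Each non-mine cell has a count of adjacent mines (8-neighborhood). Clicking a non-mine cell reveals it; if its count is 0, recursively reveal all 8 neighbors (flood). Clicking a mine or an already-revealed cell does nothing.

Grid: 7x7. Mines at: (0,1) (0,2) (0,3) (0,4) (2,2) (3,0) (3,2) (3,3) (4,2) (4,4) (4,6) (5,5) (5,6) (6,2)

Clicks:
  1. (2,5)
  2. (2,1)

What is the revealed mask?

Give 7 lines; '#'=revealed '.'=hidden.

Answer: .....##
....###
.#..###
....###
.......
.......
.......

Derivation:
Click 1 (2,5) count=0: revealed 11 new [(0,5) (0,6) (1,4) (1,5) (1,6) (2,4) (2,5) (2,6) (3,4) (3,5) (3,6)] -> total=11
Click 2 (2,1) count=3: revealed 1 new [(2,1)] -> total=12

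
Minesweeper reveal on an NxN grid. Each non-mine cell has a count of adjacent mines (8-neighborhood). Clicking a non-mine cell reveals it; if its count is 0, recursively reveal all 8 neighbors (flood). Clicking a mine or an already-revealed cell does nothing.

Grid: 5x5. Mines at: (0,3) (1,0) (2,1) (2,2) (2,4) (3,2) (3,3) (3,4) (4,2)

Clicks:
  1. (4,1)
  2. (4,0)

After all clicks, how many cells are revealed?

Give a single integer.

Click 1 (4,1) count=2: revealed 1 new [(4,1)] -> total=1
Click 2 (4,0) count=0: revealed 3 new [(3,0) (3,1) (4,0)] -> total=4

Answer: 4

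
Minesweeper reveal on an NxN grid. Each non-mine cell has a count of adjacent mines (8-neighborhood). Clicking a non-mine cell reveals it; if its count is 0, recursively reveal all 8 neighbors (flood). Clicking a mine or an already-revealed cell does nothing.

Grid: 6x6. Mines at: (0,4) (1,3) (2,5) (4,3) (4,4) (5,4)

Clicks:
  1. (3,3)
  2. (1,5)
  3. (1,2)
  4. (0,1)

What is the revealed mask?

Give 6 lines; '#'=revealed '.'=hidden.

Click 1 (3,3) count=2: revealed 1 new [(3,3)] -> total=1
Click 2 (1,5) count=2: revealed 1 new [(1,5)] -> total=2
Click 3 (1,2) count=1: revealed 1 new [(1,2)] -> total=3
Click 4 (0,1) count=0: revealed 17 new [(0,0) (0,1) (0,2) (1,0) (1,1) (2,0) (2,1) (2,2) (3,0) (3,1) (3,2) (4,0) (4,1) (4,2) (5,0) (5,1) (5,2)] -> total=20

Answer: ###...
###..#
###...
####..
###...
###...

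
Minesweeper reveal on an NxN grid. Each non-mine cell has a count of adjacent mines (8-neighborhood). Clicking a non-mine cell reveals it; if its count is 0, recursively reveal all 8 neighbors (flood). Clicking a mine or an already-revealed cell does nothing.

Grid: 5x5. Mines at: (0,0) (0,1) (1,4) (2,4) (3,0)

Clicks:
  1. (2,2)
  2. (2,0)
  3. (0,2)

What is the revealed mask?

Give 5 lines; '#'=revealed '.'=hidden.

Answer: ..#..
.###.
####.
.####
.####

Derivation:
Click 1 (2,2) count=0: revealed 14 new [(1,1) (1,2) (1,3) (2,1) (2,2) (2,3) (3,1) (3,2) (3,3) (3,4) (4,1) (4,2) (4,3) (4,4)] -> total=14
Click 2 (2,0) count=1: revealed 1 new [(2,0)] -> total=15
Click 3 (0,2) count=1: revealed 1 new [(0,2)] -> total=16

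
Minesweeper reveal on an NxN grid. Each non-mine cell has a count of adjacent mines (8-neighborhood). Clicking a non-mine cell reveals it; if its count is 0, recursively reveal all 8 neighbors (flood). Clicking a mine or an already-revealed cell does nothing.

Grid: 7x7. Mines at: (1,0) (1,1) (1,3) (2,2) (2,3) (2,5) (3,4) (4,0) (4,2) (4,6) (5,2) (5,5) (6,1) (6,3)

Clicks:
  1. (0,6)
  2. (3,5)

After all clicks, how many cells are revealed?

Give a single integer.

Click 1 (0,6) count=0: revealed 6 new [(0,4) (0,5) (0,6) (1,4) (1,5) (1,6)] -> total=6
Click 2 (3,5) count=3: revealed 1 new [(3,5)] -> total=7

Answer: 7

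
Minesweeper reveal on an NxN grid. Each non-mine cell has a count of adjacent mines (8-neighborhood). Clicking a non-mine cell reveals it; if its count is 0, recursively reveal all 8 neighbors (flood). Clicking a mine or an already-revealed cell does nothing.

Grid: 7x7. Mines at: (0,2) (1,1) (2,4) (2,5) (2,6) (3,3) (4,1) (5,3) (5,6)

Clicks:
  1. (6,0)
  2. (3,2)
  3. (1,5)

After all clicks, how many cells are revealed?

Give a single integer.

Click 1 (6,0) count=0: revealed 6 new [(5,0) (5,1) (5,2) (6,0) (6,1) (6,2)] -> total=6
Click 2 (3,2) count=2: revealed 1 new [(3,2)] -> total=7
Click 3 (1,5) count=3: revealed 1 new [(1,5)] -> total=8

Answer: 8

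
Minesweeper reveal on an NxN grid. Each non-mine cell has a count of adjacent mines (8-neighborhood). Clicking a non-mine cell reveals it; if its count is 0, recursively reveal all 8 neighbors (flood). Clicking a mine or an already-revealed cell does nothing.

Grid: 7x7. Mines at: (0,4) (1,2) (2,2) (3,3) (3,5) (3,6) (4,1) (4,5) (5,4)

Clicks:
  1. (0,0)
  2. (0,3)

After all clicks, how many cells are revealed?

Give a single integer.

Click 1 (0,0) count=0: revealed 8 new [(0,0) (0,1) (1,0) (1,1) (2,0) (2,1) (3,0) (3,1)] -> total=8
Click 2 (0,3) count=2: revealed 1 new [(0,3)] -> total=9

Answer: 9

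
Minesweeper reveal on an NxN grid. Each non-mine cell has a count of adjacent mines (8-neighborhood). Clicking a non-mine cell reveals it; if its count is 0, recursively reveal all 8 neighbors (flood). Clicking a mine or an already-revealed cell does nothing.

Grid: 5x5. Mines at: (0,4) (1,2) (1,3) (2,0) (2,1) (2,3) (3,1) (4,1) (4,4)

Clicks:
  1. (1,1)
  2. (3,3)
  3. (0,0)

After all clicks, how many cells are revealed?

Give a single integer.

Click 1 (1,1) count=3: revealed 1 new [(1,1)] -> total=1
Click 2 (3,3) count=2: revealed 1 new [(3,3)] -> total=2
Click 3 (0,0) count=0: revealed 3 new [(0,0) (0,1) (1,0)] -> total=5

Answer: 5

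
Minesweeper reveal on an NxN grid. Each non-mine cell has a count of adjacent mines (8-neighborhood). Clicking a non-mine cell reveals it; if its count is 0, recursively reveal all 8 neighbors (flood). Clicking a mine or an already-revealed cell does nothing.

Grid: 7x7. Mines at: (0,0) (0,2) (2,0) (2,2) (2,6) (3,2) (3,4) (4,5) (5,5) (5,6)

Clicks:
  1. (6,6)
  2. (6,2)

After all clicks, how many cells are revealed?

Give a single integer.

Answer: 18

Derivation:
Click 1 (6,6) count=2: revealed 1 new [(6,6)] -> total=1
Click 2 (6,2) count=0: revealed 17 new [(3,0) (3,1) (4,0) (4,1) (4,2) (4,3) (4,4) (5,0) (5,1) (5,2) (5,3) (5,4) (6,0) (6,1) (6,2) (6,3) (6,4)] -> total=18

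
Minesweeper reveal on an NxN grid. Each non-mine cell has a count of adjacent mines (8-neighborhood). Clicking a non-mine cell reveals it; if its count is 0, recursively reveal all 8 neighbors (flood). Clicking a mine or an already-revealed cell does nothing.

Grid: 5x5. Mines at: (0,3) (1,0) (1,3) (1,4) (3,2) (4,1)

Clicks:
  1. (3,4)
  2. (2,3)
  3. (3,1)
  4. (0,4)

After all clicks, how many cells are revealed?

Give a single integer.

Click 1 (3,4) count=0: revealed 6 new [(2,3) (2,4) (3,3) (3,4) (4,3) (4,4)] -> total=6
Click 2 (2,3) count=3: revealed 0 new [(none)] -> total=6
Click 3 (3,1) count=2: revealed 1 new [(3,1)] -> total=7
Click 4 (0,4) count=3: revealed 1 new [(0,4)] -> total=8

Answer: 8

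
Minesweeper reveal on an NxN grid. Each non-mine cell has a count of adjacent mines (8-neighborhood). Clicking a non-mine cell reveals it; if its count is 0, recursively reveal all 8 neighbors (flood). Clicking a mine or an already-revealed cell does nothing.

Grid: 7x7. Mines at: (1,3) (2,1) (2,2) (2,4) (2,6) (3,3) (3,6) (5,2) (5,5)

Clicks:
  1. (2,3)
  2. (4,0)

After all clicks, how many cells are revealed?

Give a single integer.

Answer: 9

Derivation:
Click 1 (2,3) count=4: revealed 1 new [(2,3)] -> total=1
Click 2 (4,0) count=0: revealed 8 new [(3,0) (3,1) (4,0) (4,1) (5,0) (5,1) (6,0) (6,1)] -> total=9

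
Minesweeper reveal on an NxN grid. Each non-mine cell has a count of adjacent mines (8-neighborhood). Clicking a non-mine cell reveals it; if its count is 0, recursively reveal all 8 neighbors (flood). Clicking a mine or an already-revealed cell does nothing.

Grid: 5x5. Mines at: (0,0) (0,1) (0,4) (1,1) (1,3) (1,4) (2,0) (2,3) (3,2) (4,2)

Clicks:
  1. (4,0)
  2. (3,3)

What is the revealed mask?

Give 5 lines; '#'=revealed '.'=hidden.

Answer: .....
.....
.....
##.#.
##...

Derivation:
Click 1 (4,0) count=0: revealed 4 new [(3,0) (3,1) (4,0) (4,1)] -> total=4
Click 2 (3,3) count=3: revealed 1 new [(3,3)] -> total=5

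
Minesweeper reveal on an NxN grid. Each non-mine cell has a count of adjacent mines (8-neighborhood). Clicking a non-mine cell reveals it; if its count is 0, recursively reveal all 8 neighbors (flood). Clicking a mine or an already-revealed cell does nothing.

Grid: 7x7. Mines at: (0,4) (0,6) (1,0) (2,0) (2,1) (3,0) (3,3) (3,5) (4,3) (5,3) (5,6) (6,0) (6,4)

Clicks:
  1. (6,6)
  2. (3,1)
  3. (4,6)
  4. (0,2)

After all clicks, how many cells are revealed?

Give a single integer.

Answer: 9

Derivation:
Click 1 (6,6) count=1: revealed 1 new [(6,6)] -> total=1
Click 2 (3,1) count=3: revealed 1 new [(3,1)] -> total=2
Click 3 (4,6) count=2: revealed 1 new [(4,6)] -> total=3
Click 4 (0,2) count=0: revealed 6 new [(0,1) (0,2) (0,3) (1,1) (1,2) (1,3)] -> total=9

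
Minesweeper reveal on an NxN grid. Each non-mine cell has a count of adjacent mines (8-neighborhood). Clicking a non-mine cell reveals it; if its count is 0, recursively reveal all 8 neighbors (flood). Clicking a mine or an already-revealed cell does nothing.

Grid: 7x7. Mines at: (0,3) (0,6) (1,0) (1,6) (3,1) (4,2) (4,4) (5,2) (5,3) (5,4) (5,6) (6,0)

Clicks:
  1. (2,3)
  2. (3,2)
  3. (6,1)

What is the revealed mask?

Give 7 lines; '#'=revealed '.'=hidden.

Click 1 (2,3) count=0: revealed 12 new [(1,2) (1,3) (1,4) (1,5) (2,2) (2,3) (2,4) (2,5) (3,2) (3,3) (3,4) (3,5)] -> total=12
Click 2 (3,2) count=2: revealed 0 new [(none)] -> total=12
Click 3 (6,1) count=2: revealed 1 new [(6,1)] -> total=13

Answer: .......
..####.
..####.
..####.
.......
.......
.#.....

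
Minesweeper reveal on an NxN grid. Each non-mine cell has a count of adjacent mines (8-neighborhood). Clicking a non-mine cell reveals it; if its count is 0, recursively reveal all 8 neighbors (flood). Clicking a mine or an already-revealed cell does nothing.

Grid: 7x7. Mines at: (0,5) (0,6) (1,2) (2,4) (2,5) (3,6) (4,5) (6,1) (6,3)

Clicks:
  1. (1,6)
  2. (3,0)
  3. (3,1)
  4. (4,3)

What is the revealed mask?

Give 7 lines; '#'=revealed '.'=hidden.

Click 1 (1,6) count=3: revealed 1 new [(1,6)] -> total=1
Click 2 (3,0) count=0: revealed 23 new [(0,0) (0,1) (1,0) (1,1) (2,0) (2,1) (2,2) (2,3) (3,0) (3,1) (3,2) (3,3) (3,4) (4,0) (4,1) (4,2) (4,3) (4,4) (5,0) (5,1) (5,2) (5,3) (5,4)] -> total=24
Click 3 (3,1) count=0: revealed 0 new [(none)] -> total=24
Click 4 (4,3) count=0: revealed 0 new [(none)] -> total=24

Answer: ##.....
##....#
####...
#####..
#####..
#####..
.......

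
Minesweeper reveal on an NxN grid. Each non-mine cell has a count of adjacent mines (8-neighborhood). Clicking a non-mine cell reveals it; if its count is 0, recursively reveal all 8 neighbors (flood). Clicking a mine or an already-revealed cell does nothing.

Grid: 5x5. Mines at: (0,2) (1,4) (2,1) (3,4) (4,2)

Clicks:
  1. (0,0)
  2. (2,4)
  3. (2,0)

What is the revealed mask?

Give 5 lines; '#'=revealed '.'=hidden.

Answer: ##...
##...
#...#
.....
.....

Derivation:
Click 1 (0,0) count=0: revealed 4 new [(0,0) (0,1) (1,0) (1,1)] -> total=4
Click 2 (2,4) count=2: revealed 1 new [(2,4)] -> total=5
Click 3 (2,0) count=1: revealed 1 new [(2,0)] -> total=6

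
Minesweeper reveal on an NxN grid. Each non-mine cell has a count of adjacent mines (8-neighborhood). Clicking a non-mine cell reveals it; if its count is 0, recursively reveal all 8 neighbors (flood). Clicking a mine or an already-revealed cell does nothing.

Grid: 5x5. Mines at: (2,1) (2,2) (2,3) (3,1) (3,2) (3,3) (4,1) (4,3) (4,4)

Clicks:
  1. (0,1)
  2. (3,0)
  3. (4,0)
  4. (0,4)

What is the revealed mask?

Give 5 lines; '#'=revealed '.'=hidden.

Click 1 (0,1) count=0: revealed 10 new [(0,0) (0,1) (0,2) (0,3) (0,4) (1,0) (1,1) (1,2) (1,3) (1,4)] -> total=10
Click 2 (3,0) count=3: revealed 1 new [(3,0)] -> total=11
Click 3 (4,0) count=2: revealed 1 new [(4,0)] -> total=12
Click 4 (0,4) count=0: revealed 0 new [(none)] -> total=12

Answer: #####
#####
.....
#....
#....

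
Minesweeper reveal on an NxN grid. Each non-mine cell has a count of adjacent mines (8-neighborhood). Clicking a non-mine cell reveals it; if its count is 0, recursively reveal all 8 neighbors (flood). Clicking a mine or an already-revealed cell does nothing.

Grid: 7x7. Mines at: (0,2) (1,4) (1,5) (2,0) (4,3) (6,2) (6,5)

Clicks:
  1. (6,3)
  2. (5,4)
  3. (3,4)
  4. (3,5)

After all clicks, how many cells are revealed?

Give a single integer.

Click 1 (6,3) count=1: revealed 1 new [(6,3)] -> total=1
Click 2 (5,4) count=2: revealed 1 new [(5,4)] -> total=2
Click 3 (3,4) count=1: revealed 1 new [(3,4)] -> total=3
Click 4 (3,5) count=0: revealed 10 new [(2,4) (2,5) (2,6) (3,5) (3,6) (4,4) (4,5) (4,6) (5,5) (5,6)] -> total=13

Answer: 13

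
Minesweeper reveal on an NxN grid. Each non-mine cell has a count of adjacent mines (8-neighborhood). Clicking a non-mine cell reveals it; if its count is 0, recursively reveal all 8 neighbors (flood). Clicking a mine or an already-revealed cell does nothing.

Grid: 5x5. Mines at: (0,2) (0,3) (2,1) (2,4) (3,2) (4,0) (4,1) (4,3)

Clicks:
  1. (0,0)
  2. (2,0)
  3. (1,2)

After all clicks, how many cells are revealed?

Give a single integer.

Answer: 6

Derivation:
Click 1 (0,0) count=0: revealed 4 new [(0,0) (0,1) (1,0) (1,1)] -> total=4
Click 2 (2,0) count=1: revealed 1 new [(2,0)] -> total=5
Click 3 (1,2) count=3: revealed 1 new [(1,2)] -> total=6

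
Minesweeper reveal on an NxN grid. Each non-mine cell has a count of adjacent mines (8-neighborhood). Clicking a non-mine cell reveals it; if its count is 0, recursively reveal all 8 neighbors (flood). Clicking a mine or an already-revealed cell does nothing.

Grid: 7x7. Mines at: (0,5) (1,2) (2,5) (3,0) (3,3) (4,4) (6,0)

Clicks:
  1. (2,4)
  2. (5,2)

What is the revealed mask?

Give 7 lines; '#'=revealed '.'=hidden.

Answer: .......
.......
....#..
.....##
.###.##
.######
.######

Derivation:
Click 1 (2,4) count=2: revealed 1 new [(2,4)] -> total=1
Click 2 (5,2) count=0: revealed 19 new [(3,5) (3,6) (4,1) (4,2) (4,3) (4,5) (4,6) (5,1) (5,2) (5,3) (5,4) (5,5) (5,6) (6,1) (6,2) (6,3) (6,4) (6,5) (6,6)] -> total=20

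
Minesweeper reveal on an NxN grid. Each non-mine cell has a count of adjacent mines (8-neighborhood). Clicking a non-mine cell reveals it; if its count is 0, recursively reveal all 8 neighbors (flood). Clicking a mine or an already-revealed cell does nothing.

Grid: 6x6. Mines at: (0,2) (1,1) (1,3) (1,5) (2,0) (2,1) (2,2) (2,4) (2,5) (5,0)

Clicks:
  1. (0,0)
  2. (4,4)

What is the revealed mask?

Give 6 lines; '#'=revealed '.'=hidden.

Click 1 (0,0) count=1: revealed 1 new [(0,0)] -> total=1
Click 2 (4,4) count=0: revealed 15 new [(3,1) (3,2) (3,3) (3,4) (3,5) (4,1) (4,2) (4,3) (4,4) (4,5) (5,1) (5,2) (5,3) (5,4) (5,5)] -> total=16

Answer: #.....
......
......
.#####
.#####
.#####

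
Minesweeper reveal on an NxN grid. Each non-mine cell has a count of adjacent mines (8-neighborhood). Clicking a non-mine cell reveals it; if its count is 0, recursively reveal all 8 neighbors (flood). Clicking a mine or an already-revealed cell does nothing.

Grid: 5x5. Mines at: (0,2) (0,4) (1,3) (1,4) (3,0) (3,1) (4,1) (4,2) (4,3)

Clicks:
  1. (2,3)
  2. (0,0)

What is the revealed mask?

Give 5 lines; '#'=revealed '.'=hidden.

Click 1 (2,3) count=2: revealed 1 new [(2,3)] -> total=1
Click 2 (0,0) count=0: revealed 6 new [(0,0) (0,1) (1,0) (1,1) (2,0) (2,1)] -> total=7

Answer: ##...
##...
##.#.
.....
.....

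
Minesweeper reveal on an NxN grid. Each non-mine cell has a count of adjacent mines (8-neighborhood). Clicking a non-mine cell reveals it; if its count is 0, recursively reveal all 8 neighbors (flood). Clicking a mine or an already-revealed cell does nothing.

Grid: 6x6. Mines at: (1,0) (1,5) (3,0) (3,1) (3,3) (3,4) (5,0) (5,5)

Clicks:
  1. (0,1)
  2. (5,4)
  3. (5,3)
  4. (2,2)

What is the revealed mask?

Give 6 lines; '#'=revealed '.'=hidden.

Click 1 (0,1) count=1: revealed 1 new [(0,1)] -> total=1
Click 2 (5,4) count=1: revealed 1 new [(5,4)] -> total=2
Click 3 (5,3) count=0: revealed 7 new [(4,1) (4,2) (4,3) (4,4) (5,1) (5,2) (5,3)] -> total=9
Click 4 (2,2) count=2: revealed 1 new [(2,2)] -> total=10

Answer: .#....
......
..#...
......
.####.
.####.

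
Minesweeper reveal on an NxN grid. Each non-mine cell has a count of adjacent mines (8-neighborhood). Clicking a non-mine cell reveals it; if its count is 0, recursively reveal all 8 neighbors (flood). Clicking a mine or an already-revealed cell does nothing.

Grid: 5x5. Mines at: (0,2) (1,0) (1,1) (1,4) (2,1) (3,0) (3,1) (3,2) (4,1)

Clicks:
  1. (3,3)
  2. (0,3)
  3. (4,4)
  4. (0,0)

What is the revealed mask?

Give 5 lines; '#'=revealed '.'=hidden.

Click 1 (3,3) count=1: revealed 1 new [(3,3)] -> total=1
Click 2 (0,3) count=2: revealed 1 new [(0,3)] -> total=2
Click 3 (4,4) count=0: revealed 5 new [(2,3) (2,4) (3,4) (4,3) (4,4)] -> total=7
Click 4 (0,0) count=2: revealed 1 new [(0,0)] -> total=8

Answer: #..#.
.....
...##
...##
...##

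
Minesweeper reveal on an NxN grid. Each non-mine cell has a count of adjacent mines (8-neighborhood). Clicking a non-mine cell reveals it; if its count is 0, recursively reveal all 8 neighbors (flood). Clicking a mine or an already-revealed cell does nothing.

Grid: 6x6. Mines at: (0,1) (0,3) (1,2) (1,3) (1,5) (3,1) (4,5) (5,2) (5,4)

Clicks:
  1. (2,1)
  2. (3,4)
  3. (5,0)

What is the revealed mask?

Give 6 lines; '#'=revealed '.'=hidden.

Answer: ......
......
.#....
....#.
##....
##....

Derivation:
Click 1 (2,1) count=2: revealed 1 new [(2,1)] -> total=1
Click 2 (3,4) count=1: revealed 1 new [(3,4)] -> total=2
Click 3 (5,0) count=0: revealed 4 new [(4,0) (4,1) (5,0) (5,1)] -> total=6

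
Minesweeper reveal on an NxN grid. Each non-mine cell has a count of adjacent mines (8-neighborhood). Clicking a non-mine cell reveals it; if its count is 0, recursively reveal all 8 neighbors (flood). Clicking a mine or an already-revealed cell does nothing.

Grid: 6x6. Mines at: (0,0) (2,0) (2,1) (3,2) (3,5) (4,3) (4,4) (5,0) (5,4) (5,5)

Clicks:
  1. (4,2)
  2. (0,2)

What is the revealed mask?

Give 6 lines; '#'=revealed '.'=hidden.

Answer: .#####
.#####
..####
......
..#...
......

Derivation:
Click 1 (4,2) count=2: revealed 1 new [(4,2)] -> total=1
Click 2 (0,2) count=0: revealed 14 new [(0,1) (0,2) (0,3) (0,4) (0,5) (1,1) (1,2) (1,3) (1,4) (1,5) (2,2) (2,3) (2,4) (2,5)] -> total=15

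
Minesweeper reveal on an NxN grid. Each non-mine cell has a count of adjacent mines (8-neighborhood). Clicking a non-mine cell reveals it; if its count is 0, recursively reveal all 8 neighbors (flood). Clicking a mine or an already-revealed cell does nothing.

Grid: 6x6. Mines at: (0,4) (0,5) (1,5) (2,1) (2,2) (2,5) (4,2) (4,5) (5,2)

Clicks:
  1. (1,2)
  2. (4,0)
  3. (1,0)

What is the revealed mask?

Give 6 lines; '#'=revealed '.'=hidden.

Click 1 (1,2) count=2: revealed 1 new [(1,2)] -> total=1
Click 2 (4,0) count=0: revealed 6 new [(3,0) (3,1) (4,0) (4,1) (5,0) (5,1)] -> total=7
Click 3 (1,0) count=1: revealed 1 new [(1,0)] -> total=8

Answer: ......
#.#...
......
##....
##....
##....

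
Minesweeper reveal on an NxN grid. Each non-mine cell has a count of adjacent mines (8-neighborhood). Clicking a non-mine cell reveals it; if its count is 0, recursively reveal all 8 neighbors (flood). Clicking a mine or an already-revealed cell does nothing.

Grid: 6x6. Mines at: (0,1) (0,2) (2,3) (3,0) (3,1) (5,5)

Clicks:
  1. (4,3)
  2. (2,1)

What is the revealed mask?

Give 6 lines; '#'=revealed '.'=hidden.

Click 1 (4,3) count=0: revealed 13 new [(3,2) (3,3) (3,4) (4,0) (4,1) (4,2) (4,3) (4,4) (5,0) (5,1) (5,2) (5,3) (5,4)] -> total=13
Click 2 (2,1) count=2: revealed 1 new [(2,1)] -> total=14

Answer: ......
......
.#....
..###.
#####.
#####.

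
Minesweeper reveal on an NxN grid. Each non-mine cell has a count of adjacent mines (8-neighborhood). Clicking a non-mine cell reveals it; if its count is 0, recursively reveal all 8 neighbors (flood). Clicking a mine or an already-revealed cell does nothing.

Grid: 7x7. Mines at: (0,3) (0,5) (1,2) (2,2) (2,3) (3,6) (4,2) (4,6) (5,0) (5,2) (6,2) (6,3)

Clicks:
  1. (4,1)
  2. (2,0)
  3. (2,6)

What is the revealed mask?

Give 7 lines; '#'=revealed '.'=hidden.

Click 1 (4,1) count=3: revealed 1 new [(4,1)] -> total=1
Click 2 (2,0) count=0: revealed 9 new [(0,0) (0,1) (1,0) (1,1) (2,0) (2,1) (3,0) (3,1) (4,0)] -> total=10
Click 3 (2,6) count=1: revealed 1 new [(2,6)] -> total=11

Answer: ##.....
##.....
##....#
##.....
##.....
.......
.......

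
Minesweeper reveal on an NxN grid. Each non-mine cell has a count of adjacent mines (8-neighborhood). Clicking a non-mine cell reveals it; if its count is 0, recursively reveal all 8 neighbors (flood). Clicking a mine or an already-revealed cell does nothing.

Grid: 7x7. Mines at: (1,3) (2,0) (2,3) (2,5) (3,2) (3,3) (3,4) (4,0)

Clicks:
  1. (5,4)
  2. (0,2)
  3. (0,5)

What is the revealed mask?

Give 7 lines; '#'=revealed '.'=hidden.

Answer: ..#.###
....###
.......
.....##
.######
#######
#######

Derivation:
Click 1 (5,4) count=0: revealed 22 new [(3,5) (3,6) (4,1) (4,2) (4,3) (4,4) (4,5) (4,6) (5,0) (5,1) (5,2) (5,3) (5,4) (5,5) (5,6) (6,0) (6,1) (6,2) (6,3) (6,4) (6,5) (6,6)] -> total=22
Click 2 (0,2) count=1: revealed 1 new [(0,2)] -> total=23
Click 3 (0,5) count=0: revealed 6 new [(0,4) (0,5) (0,6) (1,4) (1,5) (1,6)] -> total=29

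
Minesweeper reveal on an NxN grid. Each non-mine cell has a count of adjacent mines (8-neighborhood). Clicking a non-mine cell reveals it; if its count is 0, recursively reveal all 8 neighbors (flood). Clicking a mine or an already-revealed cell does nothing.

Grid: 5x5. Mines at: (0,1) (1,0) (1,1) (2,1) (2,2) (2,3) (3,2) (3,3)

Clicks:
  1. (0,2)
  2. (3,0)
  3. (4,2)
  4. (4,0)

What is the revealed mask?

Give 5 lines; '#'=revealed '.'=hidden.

Answer: ..#..
.....
.....
##...
###..

Derivation:
Click 1 (0,2) count=2: revealed 1 new [(0,2)] -> total=1
Click 2 (3,0) count=1: revealed 1 new [(3,0)] -> total=2
Click 3 (4,2) count=2: revealed 1 new [(4,2)] -> total=3
Click 4 (4,0) count=0: revealed 3 new [(3,1) (4,0) (4,1)] -> total=6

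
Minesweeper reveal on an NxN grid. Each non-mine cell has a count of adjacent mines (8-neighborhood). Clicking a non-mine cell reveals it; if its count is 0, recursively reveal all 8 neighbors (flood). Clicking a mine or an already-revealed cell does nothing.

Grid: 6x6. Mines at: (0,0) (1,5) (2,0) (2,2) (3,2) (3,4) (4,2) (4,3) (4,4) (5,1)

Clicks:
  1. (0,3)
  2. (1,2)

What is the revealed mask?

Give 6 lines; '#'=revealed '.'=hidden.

Click 1 (0,3) count=0: revealed 8 new [(0,1) (0,2) (0,3) (0,4) (1,1) (1,2) (1,3) (1,4)] -> total=8
Click 2 (1,2) count=1: revealed 0 new [(none)] -> total=8

Answer: .####.
.####.
......
......
......
......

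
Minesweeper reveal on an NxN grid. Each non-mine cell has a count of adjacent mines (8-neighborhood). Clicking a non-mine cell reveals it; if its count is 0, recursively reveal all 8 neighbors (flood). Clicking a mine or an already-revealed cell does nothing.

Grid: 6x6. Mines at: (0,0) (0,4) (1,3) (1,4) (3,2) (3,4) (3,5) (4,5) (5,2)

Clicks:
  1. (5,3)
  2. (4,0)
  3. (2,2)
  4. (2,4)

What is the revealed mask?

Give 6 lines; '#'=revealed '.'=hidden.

Answer: ......
##....
###.#.
##....
##....
##.#..

Derivation:
Click 1 (5,3) count=1: revealed 1 new [(5,3)] -> total=1
Click 2 (4,0) count=0: revealed 10 new [(1,0) (1,1) (2,0) (2,1) (3,0) (3,1) (4,0) (4,1) (5,0) (5,1)] -> total=11
Click 3 (2,2) count=2: revealed 1 new [(2,2)] -> total=12
Click 4 (2,4) count=4: revealed 1 new [(2,4)] -> total=13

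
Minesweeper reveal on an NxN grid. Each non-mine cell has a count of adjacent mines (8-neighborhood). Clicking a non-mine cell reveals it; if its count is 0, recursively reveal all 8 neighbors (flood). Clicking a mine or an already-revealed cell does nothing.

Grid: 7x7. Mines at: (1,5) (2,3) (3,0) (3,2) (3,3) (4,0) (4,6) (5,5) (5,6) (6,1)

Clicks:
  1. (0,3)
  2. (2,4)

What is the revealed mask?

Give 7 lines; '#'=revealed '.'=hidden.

Click 1 (0,3) count=0: revealed 13 new [(0,0) (0,1) (0,2) (0,3) (0,4) (1,0) (1,1) (1,2) (1,3) (1,4) (2,0) (2,1) (2,2)] -> total=13
Click 2 (2,4) count=3: revealed 1 new [(2,4)] -> total=14

Answer: #####..
#####..
###.#..
.......
.......
.......
.......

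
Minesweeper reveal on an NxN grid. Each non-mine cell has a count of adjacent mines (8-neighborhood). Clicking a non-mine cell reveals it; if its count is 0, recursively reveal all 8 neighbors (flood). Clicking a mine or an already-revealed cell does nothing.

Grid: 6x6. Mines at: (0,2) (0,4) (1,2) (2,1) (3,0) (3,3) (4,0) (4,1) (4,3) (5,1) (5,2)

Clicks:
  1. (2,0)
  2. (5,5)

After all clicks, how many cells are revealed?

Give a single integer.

Click 1 (2,0) count=2: revealed 1 new [(2,0)] -> total=1
Click 2 (5,5) count=0: revealed 10 new [(1,4) (1,5) (2,4) (2,5) (3,4) (3,5) (4,4) (4,5) (5,4) (5,5)] -> total=11

Answer: 11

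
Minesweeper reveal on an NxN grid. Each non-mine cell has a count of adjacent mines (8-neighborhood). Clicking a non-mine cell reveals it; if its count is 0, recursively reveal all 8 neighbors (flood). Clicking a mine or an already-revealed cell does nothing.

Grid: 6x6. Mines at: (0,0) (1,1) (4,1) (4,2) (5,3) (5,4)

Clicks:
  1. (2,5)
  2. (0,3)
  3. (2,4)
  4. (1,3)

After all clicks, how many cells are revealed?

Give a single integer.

Answer: 19

Derivation:
Click 1 (2,5) count=0: revealed 19 new [(0,2) (0,3) (0,4) (0,5) (1,2) (1,3) (1,4) (1,5) (2,2) (2,3) (2,4) (2,5) (3,2) (3,3) (3,4) (3,5) (4,3) (4,4) (4,5)] -> total=19
Click 2 (0,3) count=0: revealed 0 new [(none)] -> total=19
Click 3 (2,4) count=0: revealed 0 new [(none)] -> total=19
Click 4 (1,3) count=0: revealed 0 new [(none)] -> total=19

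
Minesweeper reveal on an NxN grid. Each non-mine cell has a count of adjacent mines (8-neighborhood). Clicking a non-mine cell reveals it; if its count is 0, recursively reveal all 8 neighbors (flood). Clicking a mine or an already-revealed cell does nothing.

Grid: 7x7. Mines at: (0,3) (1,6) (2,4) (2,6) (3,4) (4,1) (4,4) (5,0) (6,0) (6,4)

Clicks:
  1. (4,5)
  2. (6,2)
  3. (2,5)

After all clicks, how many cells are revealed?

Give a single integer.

Click 1 (4,5) count=2: revealed 1 new [(4,5)] -> total=1
Click 2 (6,2) count=0: revealed 6 new [(5,1) (5,2) (5,3) (6,1) (6,2) (6,3)] -> total=7
Click 3 (2,5) count=4: revealed 1 new [(2,5)] -> total=8

Answer: 8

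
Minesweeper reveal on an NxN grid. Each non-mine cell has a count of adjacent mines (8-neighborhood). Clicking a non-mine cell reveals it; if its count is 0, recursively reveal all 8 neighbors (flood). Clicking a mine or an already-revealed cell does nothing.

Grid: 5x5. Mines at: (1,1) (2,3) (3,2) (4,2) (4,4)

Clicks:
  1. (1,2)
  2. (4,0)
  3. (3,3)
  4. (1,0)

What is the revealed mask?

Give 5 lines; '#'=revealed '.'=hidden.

Click 1 (1,2) count=2: revealed 1 new [(1,2)] -> total=1
Click 2 (4,0) count=0: revealed 6 new [(2,0) (2,1) (3,0) (3,1) (4,0) (4,1)] -> total=7
Click 3 (3,3) count=4: revealed 1 new [(3,3)] -> total=8
Click 4 (1,0) count=1: revealed 1 new [(1,0)] -> total=9

Answer: .....
#.#..
##...
##.#.
##...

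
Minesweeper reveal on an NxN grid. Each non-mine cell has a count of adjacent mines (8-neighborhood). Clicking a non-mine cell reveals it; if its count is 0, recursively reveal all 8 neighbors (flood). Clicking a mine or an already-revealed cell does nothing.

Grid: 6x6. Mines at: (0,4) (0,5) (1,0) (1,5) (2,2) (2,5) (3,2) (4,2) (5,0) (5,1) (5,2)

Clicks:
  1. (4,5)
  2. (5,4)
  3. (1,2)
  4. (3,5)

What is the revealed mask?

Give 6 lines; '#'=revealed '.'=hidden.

Click 1 (4,5) count=0: revealed 9 new [(3,3) (3,4) (3,5) (4,3) (4,4) (4,5) (5,3) (5,4) (5,5)] -> total=9
Click 2 (5,4) count=0: revealed 0 new [(none)] -> total=9
Click 3 (1,2) count=1: revealed 1 new [(1,2)] -> total=10
Click 4 (3,5) count=1: revealed 0 new [(none)] -> total=10

Answer: ......
..#...
......
...###
...###
...###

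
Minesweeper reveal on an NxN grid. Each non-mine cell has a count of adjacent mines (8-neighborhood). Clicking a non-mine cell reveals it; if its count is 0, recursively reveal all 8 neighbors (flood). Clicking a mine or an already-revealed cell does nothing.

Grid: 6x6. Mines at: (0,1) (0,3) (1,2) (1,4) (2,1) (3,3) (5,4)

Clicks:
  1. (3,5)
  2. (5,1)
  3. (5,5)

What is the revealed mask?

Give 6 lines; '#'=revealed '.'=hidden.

Click 1 (3,5) count=0: revealed 6 new [(2,4) (2,5) (3,4) (3,5) (4,4) (4,5)] -> total=6
Click 2 (5,1) count=0: revealed 11 new [(3,0) (3,1) (3,2) (4,0) (4,1) (4,2) (4,3) (5,0) (5,1) (5,2) (5,3)] -> total=17
Click 3 (5,5) count=1: revealed 1 new [(5,5)] -> total=18

Answer: ......
......
....##
###.##
######
####.#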